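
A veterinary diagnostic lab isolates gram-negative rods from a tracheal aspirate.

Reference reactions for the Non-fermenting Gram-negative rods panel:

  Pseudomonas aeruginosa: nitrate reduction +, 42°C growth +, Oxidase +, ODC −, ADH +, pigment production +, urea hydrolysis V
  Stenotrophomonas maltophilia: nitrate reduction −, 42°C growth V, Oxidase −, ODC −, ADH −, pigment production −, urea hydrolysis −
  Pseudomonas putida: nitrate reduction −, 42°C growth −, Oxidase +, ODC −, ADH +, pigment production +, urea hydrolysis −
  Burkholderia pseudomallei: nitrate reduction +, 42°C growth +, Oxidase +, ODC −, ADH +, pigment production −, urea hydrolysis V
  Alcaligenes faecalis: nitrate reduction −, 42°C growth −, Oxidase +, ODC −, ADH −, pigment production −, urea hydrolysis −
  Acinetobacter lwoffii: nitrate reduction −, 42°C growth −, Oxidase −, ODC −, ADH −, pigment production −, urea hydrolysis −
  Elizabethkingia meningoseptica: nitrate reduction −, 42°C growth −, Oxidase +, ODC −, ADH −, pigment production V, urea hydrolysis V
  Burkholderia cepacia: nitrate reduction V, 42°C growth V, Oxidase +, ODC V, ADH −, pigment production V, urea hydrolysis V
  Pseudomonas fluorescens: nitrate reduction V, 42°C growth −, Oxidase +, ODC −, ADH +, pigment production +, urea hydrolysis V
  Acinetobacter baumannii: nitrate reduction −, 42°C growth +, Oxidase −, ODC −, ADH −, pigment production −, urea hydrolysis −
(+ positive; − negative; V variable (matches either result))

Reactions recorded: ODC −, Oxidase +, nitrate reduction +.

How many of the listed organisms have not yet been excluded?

4

nitrate reduction +: excludes 6 organisms — 4 left.
ODC −: all 4 remaining candidates are consistent.
Oxidase +: all 4 remaining candidates are consistent.
Still consistent: Burkholderia cepacia, Burkholderia pseudomallei, Pseudomonas aeruginosa, Pseudomonas fluorescens.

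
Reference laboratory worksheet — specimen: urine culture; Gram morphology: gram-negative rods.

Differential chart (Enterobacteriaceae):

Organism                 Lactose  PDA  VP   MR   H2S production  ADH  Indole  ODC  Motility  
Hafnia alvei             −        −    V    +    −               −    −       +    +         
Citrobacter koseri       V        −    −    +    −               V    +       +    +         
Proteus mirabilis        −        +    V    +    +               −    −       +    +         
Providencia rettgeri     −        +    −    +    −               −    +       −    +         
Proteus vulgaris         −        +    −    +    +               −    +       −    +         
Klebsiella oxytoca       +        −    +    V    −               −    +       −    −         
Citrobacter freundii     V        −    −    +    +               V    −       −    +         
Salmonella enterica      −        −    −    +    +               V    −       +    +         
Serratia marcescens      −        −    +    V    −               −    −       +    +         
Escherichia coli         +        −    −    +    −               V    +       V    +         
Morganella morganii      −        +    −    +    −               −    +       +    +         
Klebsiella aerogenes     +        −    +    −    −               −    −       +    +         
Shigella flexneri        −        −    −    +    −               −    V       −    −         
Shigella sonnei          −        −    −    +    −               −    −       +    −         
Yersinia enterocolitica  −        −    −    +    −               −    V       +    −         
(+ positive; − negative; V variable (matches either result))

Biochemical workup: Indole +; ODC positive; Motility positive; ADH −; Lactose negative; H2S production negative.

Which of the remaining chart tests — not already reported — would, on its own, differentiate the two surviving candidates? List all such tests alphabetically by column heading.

PDA

Lactose −: excludes Klebsiella oxytoca, Escherichia coli, Klebsiella aerogenes — 12 left.
H2S production −: excludes Proteus mirabilis, Proteus vulgaris, Citrobacter freundii, Salmonella enterica — 8 left.
ODC +: excludes Providencia rettgeri, Shigella flexneri — 6 left.
ADH −: all 6 remaining candidates are consistent.
Motility +: excludes Shigella sonnei, Yersinia enterocolitica — 4 left.
Indole +: excludes Hafnia alvei, Serratia marcescens — 2 left.
Two candidates remain: Citrobacter koseri and Morganella morganii.
  PDA: Citrobacter koseri −, Morganella morganii + — discriminates.
  VP: − vs − — same for both, does not separate.
  MR: + vs + — same for both, does not separate.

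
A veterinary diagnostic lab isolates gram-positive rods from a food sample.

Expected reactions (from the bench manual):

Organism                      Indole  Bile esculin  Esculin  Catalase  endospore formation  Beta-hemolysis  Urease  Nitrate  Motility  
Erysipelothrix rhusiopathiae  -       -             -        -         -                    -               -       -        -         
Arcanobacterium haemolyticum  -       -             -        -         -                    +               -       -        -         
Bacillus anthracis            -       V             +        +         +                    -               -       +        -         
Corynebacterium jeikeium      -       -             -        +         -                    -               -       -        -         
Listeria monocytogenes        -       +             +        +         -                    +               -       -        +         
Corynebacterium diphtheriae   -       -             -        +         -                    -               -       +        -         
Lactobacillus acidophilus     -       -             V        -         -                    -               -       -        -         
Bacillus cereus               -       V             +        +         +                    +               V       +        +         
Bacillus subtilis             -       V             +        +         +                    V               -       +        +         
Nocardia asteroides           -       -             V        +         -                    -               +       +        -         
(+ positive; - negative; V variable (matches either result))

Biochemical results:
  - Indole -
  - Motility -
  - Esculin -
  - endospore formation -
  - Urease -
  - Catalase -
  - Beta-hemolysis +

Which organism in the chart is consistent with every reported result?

Arcanobacterium haemolyticum

Indole -: all 10 remaining candidates are consistent.
Esculin -: excludes Bacillus anthracis, Listeria monocytogenes, Bacillus cereus, Bacillus subtilis — 6 left.
endospore formation -: all 6 remaining candidates are consistent.
Urease -: excludes Nocardia asteroides — 5 left.
Catalase -: excludes Corynebacterium jeikeium, Corynebacterium diphtheriae — 3 left.
Beta-hemolysis +: excludes Erysipelothrix rhusiopathiae, Lactobacillus acidophilus — 1 left.
Motility -: the one remaining candidate is consistent.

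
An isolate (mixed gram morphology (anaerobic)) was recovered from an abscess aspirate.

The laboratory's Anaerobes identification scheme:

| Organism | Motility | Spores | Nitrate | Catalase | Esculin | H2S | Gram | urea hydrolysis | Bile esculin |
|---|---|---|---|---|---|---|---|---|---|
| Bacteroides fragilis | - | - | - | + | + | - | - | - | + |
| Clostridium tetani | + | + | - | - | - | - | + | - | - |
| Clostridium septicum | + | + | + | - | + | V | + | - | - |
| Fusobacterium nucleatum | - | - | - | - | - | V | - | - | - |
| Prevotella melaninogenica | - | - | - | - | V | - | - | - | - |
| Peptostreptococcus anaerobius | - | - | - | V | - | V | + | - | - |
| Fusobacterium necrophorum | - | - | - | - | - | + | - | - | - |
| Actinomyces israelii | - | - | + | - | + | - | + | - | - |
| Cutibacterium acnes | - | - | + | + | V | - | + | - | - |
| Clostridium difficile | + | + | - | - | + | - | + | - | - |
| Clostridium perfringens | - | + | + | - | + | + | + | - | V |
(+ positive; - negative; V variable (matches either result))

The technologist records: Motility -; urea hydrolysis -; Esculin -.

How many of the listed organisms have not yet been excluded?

5

Esculin -: excludes 5 organisms — 6 left.
urea hydrolysis -: all 6 remaining candidates are consistent.
Motility -: excludes Clostridium tetani — 5 left.
Still consistent: Cutibacterium acnes, Fusobacterium necrophorum, Fusobacterium nucleatum, Peptostreptococcus anaerobius, Prevotella melaninogenica.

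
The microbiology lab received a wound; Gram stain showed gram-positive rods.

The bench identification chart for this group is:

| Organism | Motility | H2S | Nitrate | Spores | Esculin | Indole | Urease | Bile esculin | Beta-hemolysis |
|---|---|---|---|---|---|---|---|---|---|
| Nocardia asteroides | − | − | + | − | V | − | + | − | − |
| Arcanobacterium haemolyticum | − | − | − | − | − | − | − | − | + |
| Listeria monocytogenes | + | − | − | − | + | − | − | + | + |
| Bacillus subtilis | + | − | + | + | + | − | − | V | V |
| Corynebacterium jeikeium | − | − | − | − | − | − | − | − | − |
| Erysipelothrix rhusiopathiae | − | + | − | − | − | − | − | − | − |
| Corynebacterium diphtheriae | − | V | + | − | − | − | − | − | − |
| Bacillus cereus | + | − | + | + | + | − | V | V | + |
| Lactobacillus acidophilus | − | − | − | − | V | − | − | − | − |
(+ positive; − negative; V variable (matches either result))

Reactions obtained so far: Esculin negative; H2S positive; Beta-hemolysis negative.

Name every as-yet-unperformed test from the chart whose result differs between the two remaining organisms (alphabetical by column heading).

Nitrate

H2S +: excludes 7 organisms — 2 left.
Beta-hemolysis −: all 2 remaining candidates are consistent.
Esculin −: all 2 remaining candidates are consistent.
Two candidates remain: Corynebacterium diphtheriae and Erysipelothrix rhusiopathiae.
  Motility: − vs − — same for both, does not separate.
  Nitrate: Corynebacterium diphtheriae +, Erysipelothrix rhusiopathiae − — discriminates.
  Spores: − vs − — same for both, does not separate.
  Indole: − vs − — same for both, does not separate.
  Urease: − vs − — same for both, does not separate.
  Bile esculin: − vs − — same for both, does not separate.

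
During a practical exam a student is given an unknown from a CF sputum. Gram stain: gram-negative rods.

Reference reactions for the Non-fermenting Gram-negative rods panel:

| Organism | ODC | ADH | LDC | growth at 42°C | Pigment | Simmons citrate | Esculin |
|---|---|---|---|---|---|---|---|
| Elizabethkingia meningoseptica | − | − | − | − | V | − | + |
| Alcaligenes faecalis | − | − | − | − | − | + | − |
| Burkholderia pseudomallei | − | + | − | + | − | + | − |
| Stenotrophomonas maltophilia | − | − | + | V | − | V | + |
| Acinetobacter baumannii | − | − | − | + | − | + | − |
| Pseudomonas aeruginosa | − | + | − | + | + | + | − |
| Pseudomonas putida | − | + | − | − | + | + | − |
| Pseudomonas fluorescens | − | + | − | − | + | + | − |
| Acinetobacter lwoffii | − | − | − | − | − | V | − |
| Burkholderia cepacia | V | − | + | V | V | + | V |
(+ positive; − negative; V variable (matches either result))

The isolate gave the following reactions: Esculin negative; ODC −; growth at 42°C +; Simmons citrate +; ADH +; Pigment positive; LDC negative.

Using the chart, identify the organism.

Pseudomonas aeruginosa

growth at 42°C +: excludes 5 organisms — 5 left.
LDC −: excludes Stenotrophomonas maltophilia, Burkholderia cepacia — 3 left.
ODC −: all 3 remaining candidates are consistent.
Simmons citrate +: all 3 remaining candidates are consistent.
Pigment +: excludes Burkholderia pseudomallei, Acinetobacter baumannii — 1 left.
Esculin −: the one remaining candidate is consistent.
ADH +: the one remaining candidate is consistent.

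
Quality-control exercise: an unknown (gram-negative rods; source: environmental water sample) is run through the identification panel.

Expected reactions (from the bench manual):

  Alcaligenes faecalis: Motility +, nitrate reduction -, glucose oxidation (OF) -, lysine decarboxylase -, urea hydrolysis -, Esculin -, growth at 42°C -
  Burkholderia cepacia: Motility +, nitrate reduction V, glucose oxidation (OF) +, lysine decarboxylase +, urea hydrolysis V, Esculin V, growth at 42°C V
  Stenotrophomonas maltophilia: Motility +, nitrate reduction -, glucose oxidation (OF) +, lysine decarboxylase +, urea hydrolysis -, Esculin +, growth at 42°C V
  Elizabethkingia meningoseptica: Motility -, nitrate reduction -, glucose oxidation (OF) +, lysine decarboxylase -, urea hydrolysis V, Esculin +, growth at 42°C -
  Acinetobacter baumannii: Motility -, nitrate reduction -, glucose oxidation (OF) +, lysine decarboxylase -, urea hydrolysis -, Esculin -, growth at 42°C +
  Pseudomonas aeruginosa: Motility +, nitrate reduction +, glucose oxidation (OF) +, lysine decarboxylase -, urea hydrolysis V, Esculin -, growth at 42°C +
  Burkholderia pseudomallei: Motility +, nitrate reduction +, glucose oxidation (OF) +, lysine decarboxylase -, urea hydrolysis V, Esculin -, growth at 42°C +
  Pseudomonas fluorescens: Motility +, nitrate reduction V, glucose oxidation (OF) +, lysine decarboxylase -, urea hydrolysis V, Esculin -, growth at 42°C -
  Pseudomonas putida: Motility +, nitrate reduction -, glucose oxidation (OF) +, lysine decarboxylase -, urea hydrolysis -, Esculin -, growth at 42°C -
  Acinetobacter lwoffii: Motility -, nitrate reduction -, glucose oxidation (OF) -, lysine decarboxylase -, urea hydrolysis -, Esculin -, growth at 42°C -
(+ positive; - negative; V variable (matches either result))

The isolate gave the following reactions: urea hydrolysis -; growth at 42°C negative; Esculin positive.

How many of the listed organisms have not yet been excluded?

3

Esculin +: excludes 7 organisms — 3 left.
growth at 42°C -: all 3 remaining candidates are consistent.
urea hydrolysis -: all 3 remaining candidates are consistent.
Still consistent: Burkholderia cepacia, Elizabethkingia meningoseptica, Stenotrophomonas maltophilia.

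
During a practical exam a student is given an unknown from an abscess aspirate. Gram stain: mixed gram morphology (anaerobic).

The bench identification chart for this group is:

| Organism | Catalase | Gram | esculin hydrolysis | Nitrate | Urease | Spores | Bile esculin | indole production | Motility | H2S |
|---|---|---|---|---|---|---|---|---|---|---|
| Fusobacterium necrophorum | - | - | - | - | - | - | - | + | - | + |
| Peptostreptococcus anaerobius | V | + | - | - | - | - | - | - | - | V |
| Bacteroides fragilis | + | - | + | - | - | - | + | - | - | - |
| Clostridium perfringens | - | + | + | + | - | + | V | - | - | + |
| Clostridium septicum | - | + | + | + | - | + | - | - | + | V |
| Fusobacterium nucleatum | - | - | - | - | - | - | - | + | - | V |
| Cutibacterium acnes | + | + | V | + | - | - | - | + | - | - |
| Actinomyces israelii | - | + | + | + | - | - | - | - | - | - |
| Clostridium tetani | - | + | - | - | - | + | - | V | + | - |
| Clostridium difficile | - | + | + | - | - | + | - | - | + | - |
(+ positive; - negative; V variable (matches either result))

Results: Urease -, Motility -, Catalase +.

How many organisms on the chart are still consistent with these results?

Motility -: excludes Clostridium septicum, Clostridium tetani, Clostridium difficile — 7 left.
Catalase +: excludes Fusobacterium necrophorum, Clostridium perfringens, Fusobacterium nucleatum, Actinomyces israelii — 3 left.
Urease -: all 3 remaining candidates are consistent.
Still consistent: Bacteroides fragilis, Cutibacterium acnes, Peptostreptococcus anaerobius.

3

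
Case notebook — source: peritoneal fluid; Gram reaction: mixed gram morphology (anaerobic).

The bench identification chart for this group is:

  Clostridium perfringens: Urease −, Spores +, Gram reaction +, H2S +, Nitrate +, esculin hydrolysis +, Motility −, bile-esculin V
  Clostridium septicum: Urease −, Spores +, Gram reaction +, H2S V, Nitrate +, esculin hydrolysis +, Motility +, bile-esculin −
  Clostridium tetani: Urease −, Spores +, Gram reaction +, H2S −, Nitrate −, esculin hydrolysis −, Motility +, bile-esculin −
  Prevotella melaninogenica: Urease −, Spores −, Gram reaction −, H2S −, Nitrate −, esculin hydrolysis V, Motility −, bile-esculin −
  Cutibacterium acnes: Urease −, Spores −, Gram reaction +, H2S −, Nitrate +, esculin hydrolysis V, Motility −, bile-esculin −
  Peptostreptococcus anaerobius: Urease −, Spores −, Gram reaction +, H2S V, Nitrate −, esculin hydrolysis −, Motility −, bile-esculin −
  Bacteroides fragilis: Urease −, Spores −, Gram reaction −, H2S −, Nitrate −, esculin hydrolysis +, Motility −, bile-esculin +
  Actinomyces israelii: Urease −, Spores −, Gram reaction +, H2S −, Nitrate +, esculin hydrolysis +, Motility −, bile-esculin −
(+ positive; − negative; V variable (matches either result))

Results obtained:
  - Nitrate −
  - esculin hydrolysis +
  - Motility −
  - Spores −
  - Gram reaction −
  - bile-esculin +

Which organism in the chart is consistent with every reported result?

Nitrate −: excludes Clostridium perfringens, Clostridium septicum, Cutibacterium acnes, Actinomyces israelii — 4 left.
Motility −: excludes Clostridium tetani — 3 left.
bile-esculin +: excludes Prevotella melaninogenica, Peptostreptococcus anaerobius — 1 left.
Gram reaction −: the one remaining candidate is consistent.
Spores −: the one remaining candidate is consistent.
esculin hydrolysis +: the one remaining candidate is consistent.

Bacteroides fragilis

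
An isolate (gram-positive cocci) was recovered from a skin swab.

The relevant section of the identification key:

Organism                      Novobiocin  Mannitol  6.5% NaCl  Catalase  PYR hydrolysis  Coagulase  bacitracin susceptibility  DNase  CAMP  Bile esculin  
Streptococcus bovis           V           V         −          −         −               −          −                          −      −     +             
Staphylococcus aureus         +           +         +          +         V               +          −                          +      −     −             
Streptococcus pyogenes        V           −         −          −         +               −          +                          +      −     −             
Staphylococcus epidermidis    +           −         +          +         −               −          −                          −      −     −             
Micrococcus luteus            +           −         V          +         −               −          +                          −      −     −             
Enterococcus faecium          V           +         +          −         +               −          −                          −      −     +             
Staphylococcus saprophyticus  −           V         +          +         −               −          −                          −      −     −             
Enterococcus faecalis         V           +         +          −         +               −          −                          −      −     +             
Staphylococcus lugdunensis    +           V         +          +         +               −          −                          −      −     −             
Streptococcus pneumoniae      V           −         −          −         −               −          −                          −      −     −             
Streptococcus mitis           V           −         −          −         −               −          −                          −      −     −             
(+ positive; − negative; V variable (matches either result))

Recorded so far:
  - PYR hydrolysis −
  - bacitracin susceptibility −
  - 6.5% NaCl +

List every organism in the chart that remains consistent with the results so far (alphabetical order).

Staphylococcus aureus, Staphylococcus epidermidis, Staphylococcus saprophyticus

PYR hydrolysis −: excludes Streptococcus pyogenes, Enterococcus faecium, Enterococcus faecalis, Staphylococcus lugdunensis — 7 left.
bacitracin susceptibility −: excludes Micrococcus luteus — 6 left.
6.5% NaCl +: excludes Streptococcus bovis, Streptococcus pneumoniae, Streptococcus mitis — 3 left.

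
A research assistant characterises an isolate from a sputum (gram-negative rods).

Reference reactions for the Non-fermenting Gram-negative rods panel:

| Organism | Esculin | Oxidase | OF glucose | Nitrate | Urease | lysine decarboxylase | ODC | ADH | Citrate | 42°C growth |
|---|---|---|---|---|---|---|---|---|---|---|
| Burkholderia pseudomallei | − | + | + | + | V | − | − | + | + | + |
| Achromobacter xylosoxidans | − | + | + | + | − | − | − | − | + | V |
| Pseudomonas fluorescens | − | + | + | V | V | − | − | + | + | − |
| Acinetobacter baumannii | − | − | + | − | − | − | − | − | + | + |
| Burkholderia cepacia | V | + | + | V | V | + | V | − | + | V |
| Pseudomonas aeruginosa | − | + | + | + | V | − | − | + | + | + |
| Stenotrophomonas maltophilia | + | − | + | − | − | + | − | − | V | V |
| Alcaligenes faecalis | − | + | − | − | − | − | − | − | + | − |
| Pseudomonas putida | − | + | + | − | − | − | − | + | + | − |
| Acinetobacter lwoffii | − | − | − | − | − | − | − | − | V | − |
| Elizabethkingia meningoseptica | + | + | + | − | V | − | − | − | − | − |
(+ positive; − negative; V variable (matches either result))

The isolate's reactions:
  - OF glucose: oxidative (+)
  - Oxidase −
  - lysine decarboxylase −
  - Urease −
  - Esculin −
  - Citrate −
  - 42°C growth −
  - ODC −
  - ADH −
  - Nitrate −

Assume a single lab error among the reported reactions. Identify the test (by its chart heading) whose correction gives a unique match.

OF glucose

As reported, no row in the chart matches all 10 reactions.
Reversing 42°C growth → still no organism matches.
Reversing Oxidase → still no organism matches.
Reversing ODC → still no organism matches.
Reversing lysine decarboxylase → still no organism matches.
Reversing Citrate → still no organism matches.
Reversing Urease → still no organism matches.
Reversing Esculin → still no organism matches.
Reversing OF glucose (to −) → unique match: Acinetobacter lwoffii.
Reversing ADH → still no organism matches.
Reversing Nitrate → still no organism matches.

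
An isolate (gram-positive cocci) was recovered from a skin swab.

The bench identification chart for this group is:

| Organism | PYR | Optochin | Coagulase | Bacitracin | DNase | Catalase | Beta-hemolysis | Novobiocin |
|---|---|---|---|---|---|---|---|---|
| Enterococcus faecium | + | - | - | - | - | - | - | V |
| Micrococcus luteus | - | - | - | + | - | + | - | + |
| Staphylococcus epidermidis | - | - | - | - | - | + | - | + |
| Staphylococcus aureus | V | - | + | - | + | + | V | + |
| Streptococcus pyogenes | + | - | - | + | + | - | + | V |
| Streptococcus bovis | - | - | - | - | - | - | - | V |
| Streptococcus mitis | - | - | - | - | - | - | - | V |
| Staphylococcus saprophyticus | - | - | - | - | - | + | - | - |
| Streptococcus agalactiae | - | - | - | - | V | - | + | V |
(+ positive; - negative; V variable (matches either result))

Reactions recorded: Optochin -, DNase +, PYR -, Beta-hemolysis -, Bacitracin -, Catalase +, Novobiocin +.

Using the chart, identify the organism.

Staphylococcus aureus

Beta-hemolysis -: excludes Streptococcus pyogenes, Streptococcus agalactiae — 7 left.
Bacitracin -: excludes Micrococcus luteus — 6 left.
PYR -: excludes Enterococcus faecium — 5 left.
Optochin -: all 5 remaining candidates are consistent.
Novobiocin +: excludes Staphylococcus saprophyticus — 4 left.
Catalase +: excludes Streptococcus bovis, Streptococcus mitis — 2 left.
DNase +: excludes Staphylococcus epidermidis — 1 left.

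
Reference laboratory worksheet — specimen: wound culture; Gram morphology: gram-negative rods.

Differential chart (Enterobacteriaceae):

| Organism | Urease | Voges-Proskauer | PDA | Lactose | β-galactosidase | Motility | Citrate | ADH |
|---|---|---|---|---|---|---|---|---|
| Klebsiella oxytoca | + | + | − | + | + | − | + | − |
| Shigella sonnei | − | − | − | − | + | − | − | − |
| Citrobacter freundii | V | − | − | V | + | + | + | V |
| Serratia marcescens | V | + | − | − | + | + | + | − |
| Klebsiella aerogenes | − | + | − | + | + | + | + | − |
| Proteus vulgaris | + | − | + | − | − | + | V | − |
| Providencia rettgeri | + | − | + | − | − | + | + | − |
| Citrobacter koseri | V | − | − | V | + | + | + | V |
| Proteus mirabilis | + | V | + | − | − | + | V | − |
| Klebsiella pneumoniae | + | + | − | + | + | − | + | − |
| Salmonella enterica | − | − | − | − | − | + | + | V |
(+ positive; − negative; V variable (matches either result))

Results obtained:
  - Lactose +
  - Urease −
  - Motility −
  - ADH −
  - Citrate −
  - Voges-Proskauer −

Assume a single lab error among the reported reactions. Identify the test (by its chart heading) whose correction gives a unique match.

As reported, no row in the chart matches all 6 reactions.
Reversing Lactose (to −) → unique match: Shigella sonnei.
Reversing Motility → still no organism matches.
Reversing Voges-Proskauer → still no organism matches.
Reversing ADH → still no organism matches.
Reversing Urease → still no organism matches.
Reversing Citrate → still no organism matches.

Lactose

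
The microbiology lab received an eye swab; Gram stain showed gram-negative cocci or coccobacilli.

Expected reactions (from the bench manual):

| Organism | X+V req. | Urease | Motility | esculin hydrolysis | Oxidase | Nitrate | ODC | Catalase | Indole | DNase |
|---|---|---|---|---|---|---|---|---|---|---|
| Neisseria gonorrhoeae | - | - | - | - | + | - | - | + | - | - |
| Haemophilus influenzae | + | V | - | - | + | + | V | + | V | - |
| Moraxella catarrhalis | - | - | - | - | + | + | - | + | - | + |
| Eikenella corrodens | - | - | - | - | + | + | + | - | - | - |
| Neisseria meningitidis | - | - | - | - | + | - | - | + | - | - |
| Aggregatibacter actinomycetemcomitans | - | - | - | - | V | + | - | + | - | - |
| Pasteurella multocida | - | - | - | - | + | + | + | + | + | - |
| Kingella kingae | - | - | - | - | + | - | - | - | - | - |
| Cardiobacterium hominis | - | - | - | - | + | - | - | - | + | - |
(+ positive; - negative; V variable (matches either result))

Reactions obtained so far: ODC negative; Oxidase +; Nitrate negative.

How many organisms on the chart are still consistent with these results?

Nitrate -: excludes 5 organisms — 4 left.
Oxidase +: all 4 remaining candidates are consistent.
ODC -: all 4 remaining candidates are consistent.
Still consistent: Cardiobacterium hominis, Kingella kingae, Neisseria gonorrhoeae, Neisseria meningitidis.

4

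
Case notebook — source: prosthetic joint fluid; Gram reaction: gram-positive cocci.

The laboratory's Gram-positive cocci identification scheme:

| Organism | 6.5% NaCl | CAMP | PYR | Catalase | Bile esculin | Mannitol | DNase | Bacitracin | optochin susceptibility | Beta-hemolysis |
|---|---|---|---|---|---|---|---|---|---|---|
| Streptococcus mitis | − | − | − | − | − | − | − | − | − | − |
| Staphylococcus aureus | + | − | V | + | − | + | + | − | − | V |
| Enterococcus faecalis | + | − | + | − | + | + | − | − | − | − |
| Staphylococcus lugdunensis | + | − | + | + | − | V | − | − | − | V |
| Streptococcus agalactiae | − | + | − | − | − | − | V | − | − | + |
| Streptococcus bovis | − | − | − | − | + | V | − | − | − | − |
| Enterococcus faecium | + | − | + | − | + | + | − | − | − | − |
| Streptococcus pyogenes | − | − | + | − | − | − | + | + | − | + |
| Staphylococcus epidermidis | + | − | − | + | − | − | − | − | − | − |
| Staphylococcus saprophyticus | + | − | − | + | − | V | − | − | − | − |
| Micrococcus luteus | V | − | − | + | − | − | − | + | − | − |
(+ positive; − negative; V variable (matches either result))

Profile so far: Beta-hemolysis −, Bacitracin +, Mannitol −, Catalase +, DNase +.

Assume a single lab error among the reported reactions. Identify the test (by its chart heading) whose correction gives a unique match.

As reported, no row in the chart matches all 5 reactions.
Reversing Beta-hemolysis → still no organism matches.
Reversing DNase (to −) → unique match: Micrococcus luteus.
Reversing Catalase → still no organism matches.
Reversing Mannitol → still no organism matches.
Reversing Bacitracin → still no organism matches.

DNase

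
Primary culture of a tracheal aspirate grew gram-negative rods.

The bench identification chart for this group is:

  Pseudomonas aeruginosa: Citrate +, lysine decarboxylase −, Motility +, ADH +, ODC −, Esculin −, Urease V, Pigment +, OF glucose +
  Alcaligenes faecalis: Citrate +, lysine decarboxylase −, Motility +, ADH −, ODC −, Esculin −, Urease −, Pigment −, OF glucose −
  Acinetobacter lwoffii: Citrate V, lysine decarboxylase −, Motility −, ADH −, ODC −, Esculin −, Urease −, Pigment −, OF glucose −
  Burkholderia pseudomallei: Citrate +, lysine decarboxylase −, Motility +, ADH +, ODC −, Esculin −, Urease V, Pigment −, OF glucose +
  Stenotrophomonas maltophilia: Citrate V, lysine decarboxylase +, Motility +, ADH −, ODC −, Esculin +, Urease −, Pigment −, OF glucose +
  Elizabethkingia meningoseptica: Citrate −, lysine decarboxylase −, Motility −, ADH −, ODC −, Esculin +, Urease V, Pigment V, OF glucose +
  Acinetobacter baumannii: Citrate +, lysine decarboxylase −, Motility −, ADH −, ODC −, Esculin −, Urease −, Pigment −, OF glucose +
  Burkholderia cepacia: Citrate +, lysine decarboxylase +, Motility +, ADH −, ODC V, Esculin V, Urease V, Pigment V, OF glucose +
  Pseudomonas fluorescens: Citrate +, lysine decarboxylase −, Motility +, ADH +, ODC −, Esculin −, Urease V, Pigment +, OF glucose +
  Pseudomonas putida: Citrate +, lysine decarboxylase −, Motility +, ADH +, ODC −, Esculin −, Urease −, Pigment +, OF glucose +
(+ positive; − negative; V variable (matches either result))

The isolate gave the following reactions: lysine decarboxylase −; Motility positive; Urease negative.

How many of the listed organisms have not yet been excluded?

5

lysine decarboxylase −: excludes Stenotrophomonas maltophilia, Burkholderia cepacia — 8 left.
Urease −: all 8 remaining candidates are consistent.
Motility +: excludes Acinetobacter lwoffii, Elizabethkingia meningoseptica, Acinetobacter baumannii — 5 left.
Still consistent: Alcaligenes faecalis, Burkholderia pseudomallei, Pseudomonas aeruginosa, Pseudomonas fluorescens, Pseudomonas putida.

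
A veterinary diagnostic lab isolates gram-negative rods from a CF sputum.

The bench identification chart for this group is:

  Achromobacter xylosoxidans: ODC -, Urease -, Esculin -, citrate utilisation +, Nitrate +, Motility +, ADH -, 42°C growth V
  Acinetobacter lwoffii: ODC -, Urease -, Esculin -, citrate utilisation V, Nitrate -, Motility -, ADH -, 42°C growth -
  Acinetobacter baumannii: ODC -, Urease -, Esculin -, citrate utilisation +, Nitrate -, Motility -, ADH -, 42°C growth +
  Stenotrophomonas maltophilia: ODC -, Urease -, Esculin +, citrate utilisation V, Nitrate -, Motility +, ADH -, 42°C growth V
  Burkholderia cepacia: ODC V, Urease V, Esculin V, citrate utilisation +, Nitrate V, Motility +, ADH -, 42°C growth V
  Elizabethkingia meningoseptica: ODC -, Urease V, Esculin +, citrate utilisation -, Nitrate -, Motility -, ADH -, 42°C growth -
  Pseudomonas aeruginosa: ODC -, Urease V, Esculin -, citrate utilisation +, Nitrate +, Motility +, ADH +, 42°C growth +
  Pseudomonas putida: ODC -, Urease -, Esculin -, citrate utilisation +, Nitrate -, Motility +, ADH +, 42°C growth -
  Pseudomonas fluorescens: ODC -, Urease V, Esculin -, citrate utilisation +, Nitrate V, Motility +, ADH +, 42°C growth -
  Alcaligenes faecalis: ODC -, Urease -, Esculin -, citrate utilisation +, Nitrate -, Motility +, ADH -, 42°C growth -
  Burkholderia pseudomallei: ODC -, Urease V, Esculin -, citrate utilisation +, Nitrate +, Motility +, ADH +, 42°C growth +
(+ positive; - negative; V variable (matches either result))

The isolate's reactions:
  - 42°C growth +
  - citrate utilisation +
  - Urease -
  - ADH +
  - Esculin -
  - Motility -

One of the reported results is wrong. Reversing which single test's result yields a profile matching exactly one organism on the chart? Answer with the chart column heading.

As reported, no row in the chart matches all 6 reactions.
Reversing Esculin → still no organism matches.
Reversing Urease → still no organism matches.
Reversing ADH (to -) → unique match: Acinetobacter baumannii.
Reversing Motility → 2 organisms match (not unique).
Reversing citrate utilisation → still no organism matches.
Reversing 42°C growth → still no organism matches.

ADH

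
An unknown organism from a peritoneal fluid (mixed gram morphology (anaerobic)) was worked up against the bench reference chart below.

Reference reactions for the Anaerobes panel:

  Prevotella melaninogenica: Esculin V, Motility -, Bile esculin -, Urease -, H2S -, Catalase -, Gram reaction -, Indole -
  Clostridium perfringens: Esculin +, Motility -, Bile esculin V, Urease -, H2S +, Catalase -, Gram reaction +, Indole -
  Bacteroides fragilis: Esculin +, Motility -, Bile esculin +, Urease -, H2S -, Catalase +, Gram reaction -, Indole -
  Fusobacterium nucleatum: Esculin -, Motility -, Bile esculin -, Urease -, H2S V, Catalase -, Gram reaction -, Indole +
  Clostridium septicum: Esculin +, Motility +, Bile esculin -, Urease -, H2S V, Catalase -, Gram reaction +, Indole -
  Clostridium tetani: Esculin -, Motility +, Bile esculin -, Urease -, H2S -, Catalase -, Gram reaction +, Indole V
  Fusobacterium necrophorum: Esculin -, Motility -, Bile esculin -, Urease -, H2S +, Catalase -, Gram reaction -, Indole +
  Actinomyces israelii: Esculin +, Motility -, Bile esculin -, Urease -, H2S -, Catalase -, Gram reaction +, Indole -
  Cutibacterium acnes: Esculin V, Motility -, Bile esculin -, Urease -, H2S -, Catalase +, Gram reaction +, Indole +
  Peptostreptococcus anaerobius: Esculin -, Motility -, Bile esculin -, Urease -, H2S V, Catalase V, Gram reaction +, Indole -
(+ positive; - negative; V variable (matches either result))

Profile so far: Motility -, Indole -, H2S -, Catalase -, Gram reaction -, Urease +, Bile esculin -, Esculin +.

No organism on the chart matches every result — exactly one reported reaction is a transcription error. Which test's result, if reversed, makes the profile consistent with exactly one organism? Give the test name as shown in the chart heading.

As reported, no row in the chart matches all 8 reactions.
Reversing Gram reaction → still no organism matches.
Reversing Urease (to -) → unique match: Prevotella melaninogenica.
Reversing Indole → still no organism matches.
Reversing Catalase → still no organism matches.
Reversing Motility → still no organism matches.
Reversing H2S → still no organism matches.
Reversing Esculin → still no organism matches.
Reversing Bile esculin → still no organism matches.

Urease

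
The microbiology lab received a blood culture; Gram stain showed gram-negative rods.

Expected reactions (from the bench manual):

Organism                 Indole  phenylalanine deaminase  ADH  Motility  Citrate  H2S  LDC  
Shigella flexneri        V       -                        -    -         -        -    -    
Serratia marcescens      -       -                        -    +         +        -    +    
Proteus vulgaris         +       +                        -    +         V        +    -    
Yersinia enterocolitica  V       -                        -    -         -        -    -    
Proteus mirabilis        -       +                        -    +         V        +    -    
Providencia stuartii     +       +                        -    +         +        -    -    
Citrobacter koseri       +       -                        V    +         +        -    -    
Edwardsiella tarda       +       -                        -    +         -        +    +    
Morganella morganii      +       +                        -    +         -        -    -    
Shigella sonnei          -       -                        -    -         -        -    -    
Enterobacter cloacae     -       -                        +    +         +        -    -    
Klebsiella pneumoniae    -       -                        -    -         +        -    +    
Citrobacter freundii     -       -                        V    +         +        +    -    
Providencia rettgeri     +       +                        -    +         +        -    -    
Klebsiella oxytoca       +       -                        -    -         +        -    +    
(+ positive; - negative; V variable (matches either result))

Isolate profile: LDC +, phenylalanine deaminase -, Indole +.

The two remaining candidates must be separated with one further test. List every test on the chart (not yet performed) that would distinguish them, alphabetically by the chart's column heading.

Citrate, H2S, Motility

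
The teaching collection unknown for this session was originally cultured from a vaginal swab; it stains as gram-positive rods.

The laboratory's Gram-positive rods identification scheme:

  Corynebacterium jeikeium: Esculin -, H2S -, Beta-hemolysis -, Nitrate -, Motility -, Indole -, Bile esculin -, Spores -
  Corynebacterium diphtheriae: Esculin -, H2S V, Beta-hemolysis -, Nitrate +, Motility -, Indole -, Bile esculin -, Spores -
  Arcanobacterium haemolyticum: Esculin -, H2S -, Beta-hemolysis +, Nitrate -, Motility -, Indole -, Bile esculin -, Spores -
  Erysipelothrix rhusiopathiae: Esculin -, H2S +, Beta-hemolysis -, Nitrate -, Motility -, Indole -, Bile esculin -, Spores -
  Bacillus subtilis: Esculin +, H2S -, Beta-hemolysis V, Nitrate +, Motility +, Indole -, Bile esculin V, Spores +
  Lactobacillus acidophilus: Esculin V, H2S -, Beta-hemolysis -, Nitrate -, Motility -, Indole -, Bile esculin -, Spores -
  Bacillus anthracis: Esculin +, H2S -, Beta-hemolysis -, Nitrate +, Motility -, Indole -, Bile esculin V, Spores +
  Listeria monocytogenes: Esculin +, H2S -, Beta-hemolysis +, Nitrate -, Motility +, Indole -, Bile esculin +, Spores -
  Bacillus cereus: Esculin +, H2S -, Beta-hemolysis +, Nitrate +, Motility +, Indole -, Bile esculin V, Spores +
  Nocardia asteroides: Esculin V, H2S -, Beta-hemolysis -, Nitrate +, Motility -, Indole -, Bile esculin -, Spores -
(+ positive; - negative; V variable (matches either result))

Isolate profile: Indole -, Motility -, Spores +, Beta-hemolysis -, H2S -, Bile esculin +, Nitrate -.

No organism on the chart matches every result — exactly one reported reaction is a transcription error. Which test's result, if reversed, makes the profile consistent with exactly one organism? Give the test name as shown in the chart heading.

Nitrate

As reported, no row in the chart matches all 7 reactions.
Reversing Indole → still no organism matches.
Reversing Bile esculin → still no organism matches.
Reversing Spores → still no organism matches.
Reversing Motility → still no organism matches.
Reversing Nitrate (to +) → unique match: Bacillus anthracis.
Reversing Beta-hemolysis → still no organism matches.
Reversing H2S → still no organism matches.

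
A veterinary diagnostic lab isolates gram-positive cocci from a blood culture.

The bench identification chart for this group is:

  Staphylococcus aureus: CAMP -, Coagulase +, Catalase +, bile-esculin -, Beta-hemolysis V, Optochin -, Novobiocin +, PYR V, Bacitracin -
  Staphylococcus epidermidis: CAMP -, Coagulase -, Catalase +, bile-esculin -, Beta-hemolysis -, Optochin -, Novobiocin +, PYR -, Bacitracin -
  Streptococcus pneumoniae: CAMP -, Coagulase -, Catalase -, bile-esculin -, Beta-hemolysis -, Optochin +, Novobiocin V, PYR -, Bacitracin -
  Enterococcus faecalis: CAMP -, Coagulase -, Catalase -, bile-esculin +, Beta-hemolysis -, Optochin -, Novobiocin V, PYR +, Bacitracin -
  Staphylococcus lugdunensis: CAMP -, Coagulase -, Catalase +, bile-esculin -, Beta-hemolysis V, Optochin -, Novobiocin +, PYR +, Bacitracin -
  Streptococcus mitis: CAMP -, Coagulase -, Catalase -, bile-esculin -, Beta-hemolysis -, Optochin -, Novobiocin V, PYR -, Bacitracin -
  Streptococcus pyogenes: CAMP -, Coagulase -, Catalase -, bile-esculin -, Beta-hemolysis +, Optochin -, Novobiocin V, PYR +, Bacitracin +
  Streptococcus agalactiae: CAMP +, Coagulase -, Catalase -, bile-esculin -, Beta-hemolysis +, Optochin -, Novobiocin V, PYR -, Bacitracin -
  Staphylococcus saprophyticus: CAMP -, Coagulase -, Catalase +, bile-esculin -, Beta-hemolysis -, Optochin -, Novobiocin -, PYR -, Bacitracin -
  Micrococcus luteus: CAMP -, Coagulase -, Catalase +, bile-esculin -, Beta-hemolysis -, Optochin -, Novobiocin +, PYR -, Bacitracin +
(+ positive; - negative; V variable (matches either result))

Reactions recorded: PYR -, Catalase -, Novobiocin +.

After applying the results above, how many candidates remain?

3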